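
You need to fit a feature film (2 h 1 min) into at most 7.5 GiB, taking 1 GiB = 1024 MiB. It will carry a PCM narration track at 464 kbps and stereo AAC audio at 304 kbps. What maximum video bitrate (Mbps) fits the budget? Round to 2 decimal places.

Budget: 7.5 GiB = 64424.5 Mb.
2 h 1 min = 121 min = 7260 s
Total bitrate budget: 64424.5 Mb / 7260 s = 8.874 Mbps.
Audio total: 464 + 304 = 768 kbps = 0.768 Mbps.
Video: 8.874 − 0.768 = 8.106 Mbps.

8.11 Mbps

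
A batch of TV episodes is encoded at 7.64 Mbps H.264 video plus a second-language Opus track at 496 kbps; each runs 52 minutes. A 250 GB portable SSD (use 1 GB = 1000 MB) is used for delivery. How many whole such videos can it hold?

52 min = 3120 s
Audio: 496 kbps = 0.496 Mbps.
Total bitrate: 8.136 Mbps.
Per item: 8.136 Mbps × 3120 s = 25,384 Mb = 3,173 MB.
Capacity: 250 GB = 2,000,000 Mb; 78.79 items → 78 complete.

78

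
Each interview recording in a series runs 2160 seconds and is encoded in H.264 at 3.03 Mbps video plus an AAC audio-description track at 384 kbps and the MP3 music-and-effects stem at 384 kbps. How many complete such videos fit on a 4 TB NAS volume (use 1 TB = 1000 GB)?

Audio total: 384 + 384 = 768 kbps = 0.768 Mbps.
Total bitrate: 3.798 Mbps.
Per item: 3.798 Mbps × 2160 s = 8,204 Mb = 1,025 MB.
Capacity: 4 TB = 32,000,000 Mb; 3900.69 items → 3900 complete.

3900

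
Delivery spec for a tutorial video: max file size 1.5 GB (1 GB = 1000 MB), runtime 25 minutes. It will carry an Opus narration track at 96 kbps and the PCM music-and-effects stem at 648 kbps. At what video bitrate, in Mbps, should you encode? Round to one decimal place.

7.3 Mbps

Budget: 1.5 GB = 12000.0 Mb.
25 min = 1500 s
Total bitrate budget: 12000.0 Mb / 1500 s = 8.000 Mbps.
Audio total: 96 + 648 = 744 kbps = 0.744 Mbps.
Video: 8.000 − 0.744 = 7.256 Mbps.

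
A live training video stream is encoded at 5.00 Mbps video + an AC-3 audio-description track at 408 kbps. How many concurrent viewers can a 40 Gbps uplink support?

Audio: 408 kbps = 0.408 Mbps.
Per-viewer media rate: 5.408 Mbps.
40 Gbps = 40,000 Mbps; 40,000 / 5.408 = 7396.45 → 7396 viewers.

7396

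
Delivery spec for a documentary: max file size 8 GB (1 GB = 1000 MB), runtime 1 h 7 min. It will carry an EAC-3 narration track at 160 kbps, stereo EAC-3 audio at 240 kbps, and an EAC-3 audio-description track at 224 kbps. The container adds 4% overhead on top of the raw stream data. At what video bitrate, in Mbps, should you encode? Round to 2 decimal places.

14.68 Mbps

Budget: 8 GB = 64000.0 Mb.
Stream payload after overhead: 64000.0 / 1.04 = 61538.5 Mb.
1 h 7 min = 67 min = 4020 s
Total bitrate budget: 61538.5 Mb / 4020 s = 15.308 Mbps.
Audio total: 160 + 240 + 224 = 624 kbps = 0.624 Mbps.
Video: 15.308 − 0.624 = 14.684 Mbps.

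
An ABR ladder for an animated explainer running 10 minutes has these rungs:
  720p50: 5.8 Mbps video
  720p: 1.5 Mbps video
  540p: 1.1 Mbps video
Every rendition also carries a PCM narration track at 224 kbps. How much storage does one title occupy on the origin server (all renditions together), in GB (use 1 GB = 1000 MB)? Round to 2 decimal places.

10 min = 600 s
Audio: 224 kbps = 0.224 Mbps.
Sum of rendition bitrates: (5.8+0.224) + (1.5+0.224) + (1.1+0.224) = 9.072 Mbps.
× 600 s = 5,443 Mb = 680.4 MB = 0.6804 GB.

0.68 GB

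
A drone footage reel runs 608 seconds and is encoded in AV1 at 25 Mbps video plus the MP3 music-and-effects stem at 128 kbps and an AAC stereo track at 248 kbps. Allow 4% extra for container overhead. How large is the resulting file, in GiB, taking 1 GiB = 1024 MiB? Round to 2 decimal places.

1.87 GiB

Audio total: 128 + 248 = 376 kbps = 0.376 Mbps.
Total bitrate: 25 + 0.376 = 25.376 Mbps.
Stream data: 25.376 Mbps × 608 s = 15428.6 Mb.
With 4% container overhead: ×1.04.
16,046 Mb = 2,005,719,040 bytes ÷ 1,073,741,824 = 1.868 GiB.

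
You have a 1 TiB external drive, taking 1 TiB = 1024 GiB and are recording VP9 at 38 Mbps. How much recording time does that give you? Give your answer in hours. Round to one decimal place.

Capacity: 1 TiB = 8,796,093 Mb.
Recording time: 8,796,093 / 38.000 = 231,476 s ≈ 64.3 hours.

64.3 hours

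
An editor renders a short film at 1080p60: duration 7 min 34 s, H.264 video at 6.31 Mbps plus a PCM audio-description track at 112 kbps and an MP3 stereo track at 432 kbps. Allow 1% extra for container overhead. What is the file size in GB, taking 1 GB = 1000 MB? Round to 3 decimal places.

0.393 GB

7 min 34 s = 454 s
Audio total: 112 + 432 = 544 kbps = 0.544 Mbps.
Total bitrate: 6.31 + 0.544 = 6.854 Mbps.
Stream data: 6.854 Mbps × 454 s = 3111.7 Mb.
With 1% container overhead: ×1.01.
3,143 Mb ÷ 8 = 392.9 MB → 0.3929 GB.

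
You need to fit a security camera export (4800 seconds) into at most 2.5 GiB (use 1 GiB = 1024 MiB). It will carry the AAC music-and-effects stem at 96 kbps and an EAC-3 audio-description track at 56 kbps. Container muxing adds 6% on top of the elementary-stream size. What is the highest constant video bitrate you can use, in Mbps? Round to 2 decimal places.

4.07 Mbps

Budget: 2.5 GiB = 21474.8 Mb.
Stream payload after overhead: 21474.8 / 1.06 = 20259.3 Mb.
Total bitrate budget: 20259.3 Mb / 4800 s = 4.221 Mbps.
Audio total: 96 + 56 = 152 kbps = 0.152 Mbps.
Video: 4.221 − 0.152 = 4.069 Mbps.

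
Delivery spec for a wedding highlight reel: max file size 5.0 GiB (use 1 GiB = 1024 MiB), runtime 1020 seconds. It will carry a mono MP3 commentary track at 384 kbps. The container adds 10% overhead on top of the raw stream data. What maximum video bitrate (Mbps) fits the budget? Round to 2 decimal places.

Budget: 5.0 GiB = 42949.7 Mb.
Stream payload after overhead: 42949.7 / 1.10 = 39045.2 Mb.
Total bitrate budget: 39045.2 Mb / 1020 s = 38.280 Mbps.
Audio: 384 kbps = 0.384 Mbps.
Video: 38.280 − 0.384 = 37.896 Mbps.

37.90 Mbps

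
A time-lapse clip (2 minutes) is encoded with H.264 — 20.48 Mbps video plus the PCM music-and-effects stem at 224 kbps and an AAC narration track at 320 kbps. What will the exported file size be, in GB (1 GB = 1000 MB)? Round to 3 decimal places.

0.315 GB

2 min = 120 s
Audio total: 224 + 320 = 544 kbps = 0.544 Mbps.
Total bitrate: 20.48 + 0.544 = 21.024 Mbps.
Stream data: 21.024 Mbps × 120 s = 2522.9 Mb.
2,523 Mb ÷ 8 = 315.4 MB → 0.3154 GB.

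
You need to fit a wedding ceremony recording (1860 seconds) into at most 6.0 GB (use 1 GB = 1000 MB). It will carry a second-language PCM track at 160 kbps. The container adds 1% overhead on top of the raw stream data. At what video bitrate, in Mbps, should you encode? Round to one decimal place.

Budget: 6.0 GB = 48000.0 Mb.
Stream payload after overhead: 48000.0 / 1.01 = 47524.8 Mb.
Total bitrate budget: 47524.8 Mb / 1860 s = 25.551 Mbps.
Audio: 160 kbps = 0.160 Mbps.
Video: 25.551 − 0.160 = 25.391 Mbps.

25.4 Mbps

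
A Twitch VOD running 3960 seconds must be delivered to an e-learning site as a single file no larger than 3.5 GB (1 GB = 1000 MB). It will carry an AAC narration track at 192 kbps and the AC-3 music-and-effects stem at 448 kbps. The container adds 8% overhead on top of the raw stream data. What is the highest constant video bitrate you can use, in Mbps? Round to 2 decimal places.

Budget: 3.5 GB = 28000.0 Mb.
Stream payload after overhead: 28000.0 / 1.08 = 25925.9 Mb.
Total bitrate budget: 25925.9 Mb / 3960 s = 6.547 Mbps.
Audio total: 192 + 448 = 640 kbps = 0.640 Mbps.
Video: 6.547 − 0.640 = 5.907 Mbps.

5.91 Mbps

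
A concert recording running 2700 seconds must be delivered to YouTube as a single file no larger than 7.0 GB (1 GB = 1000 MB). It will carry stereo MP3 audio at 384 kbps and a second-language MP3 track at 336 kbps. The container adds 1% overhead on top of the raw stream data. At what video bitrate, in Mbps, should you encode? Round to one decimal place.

19.8 Mbps

Budget: 7.0 GB = 56000.0 Mb.
Stream payload after overhead: 56000.0 / 1.01 = 55445.5 Mb.
Total bitrate budget: 55445.5 Mb / 2700 s = 20.535 Mbps.
Audio total: 384 + 336 = 720 kbps = 0.720 Mbps.
Video: 20.535 − 0.720 = 19.815 Mbps.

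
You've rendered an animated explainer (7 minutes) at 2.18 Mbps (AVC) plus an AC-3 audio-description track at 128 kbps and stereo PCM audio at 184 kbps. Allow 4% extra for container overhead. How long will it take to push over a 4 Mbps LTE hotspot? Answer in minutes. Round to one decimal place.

4.5 minutes

7 min = 420 s
Audio total: 128 + 184 = 312 kbps = 0.312 Mbps.
Total bitrate: 2.492 Mbps.
File: 2.492 Mbps × 420 s = 1046.6 Mb.
With 4% container overhead: ×1.04. → 1088.5 Mb.
At 4 Mbps: 1088.5 / 4 = 272.1 s ≈ 4.54 minutes.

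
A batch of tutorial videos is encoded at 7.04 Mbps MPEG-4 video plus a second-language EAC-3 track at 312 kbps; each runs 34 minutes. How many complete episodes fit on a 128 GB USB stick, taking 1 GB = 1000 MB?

34 min = 2040 s
Audio: 312 kbps = 0.312 Mbps.
Total bitrate: 7.352 Mbps.
Per item: 7.352 Mbps × 2040 s = 14,998 Mb = 1,875 MB.
Capacity: 128 GB = 1,024,000 Mb; 68.28 items → 68 complete.

68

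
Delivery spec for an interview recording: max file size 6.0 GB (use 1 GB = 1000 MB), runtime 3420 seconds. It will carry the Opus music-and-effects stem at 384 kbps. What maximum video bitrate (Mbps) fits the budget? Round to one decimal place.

13.7 Mbps

Budget: 6.0 GB = 48000.0 Mb.
Total bitrate budget: 48000.0 Mb / 3420 s = 14.035 Mbps.
Audio: 384 kbps = 0.384 Mbps.
Video: 14.035 − 0.384 = 13.651 Mbps.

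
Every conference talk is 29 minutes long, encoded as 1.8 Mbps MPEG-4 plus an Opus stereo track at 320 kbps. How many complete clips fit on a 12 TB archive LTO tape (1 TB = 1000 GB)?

29 min = 1740 s
Audio: 320 kbps = 0.320 Mbps.
Total bitrate: 2.120 Mbps.
Per item: 2.120 Mbps × 1740 s = 3,689 Mb = 461.1 MB.
Capacity: 12 TB = 96,000,000 Mb; 26024.72 items → 26024 complete.

26024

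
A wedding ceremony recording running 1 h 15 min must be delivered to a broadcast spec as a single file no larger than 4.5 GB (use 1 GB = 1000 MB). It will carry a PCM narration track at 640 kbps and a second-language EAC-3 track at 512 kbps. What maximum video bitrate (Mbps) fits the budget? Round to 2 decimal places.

Budget: 4.5 GB = 36000.0 Mb.
1 h 15 min = 75 min = 4500 s
Total bitrate budget: 36000.0 Mb / 4500 s = 8.000 Mbps.
Audio total: 640 + 512 = 1152 kbps = 1.152 Mbps.
Video: 8.000 − 1.152 = 6.848 Mbps.

6.85 Mbps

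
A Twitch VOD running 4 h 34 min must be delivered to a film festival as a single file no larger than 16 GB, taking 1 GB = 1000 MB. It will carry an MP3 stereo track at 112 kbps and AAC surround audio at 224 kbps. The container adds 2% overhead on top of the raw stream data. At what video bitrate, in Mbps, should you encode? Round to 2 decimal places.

Budget: 16 GB = 128000.0 Mb.
Stream payload after overhead: 128000.0 / 1.02 = 125490.2 Mb.
4 h 34 min = 274 min = 16440 s
Total bitrate budget: 125490.2 Mb / 16440 s = 7.633 Mbps.
Audio total: 112 + 224 = 336 kbps = 0.336 Mbps.
Video: 7.633 − 0.336 = 7.297 Mbps.

7.30 Mbps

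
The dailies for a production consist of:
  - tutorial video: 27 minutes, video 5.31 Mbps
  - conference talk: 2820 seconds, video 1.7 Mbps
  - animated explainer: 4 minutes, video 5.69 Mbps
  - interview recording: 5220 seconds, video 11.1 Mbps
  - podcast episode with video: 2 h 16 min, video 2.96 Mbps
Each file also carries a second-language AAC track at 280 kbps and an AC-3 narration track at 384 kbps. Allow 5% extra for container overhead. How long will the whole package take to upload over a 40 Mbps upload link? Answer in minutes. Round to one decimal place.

47.6 minutes

Audio total: 280 + 384 = 664 kbps = 0.664 Mbps.
tutorial video: 5.974 Mbps × 1620 s × 1.05 = 10161.8 Mb
conference talk: 2.364 Mbps × 2820 s × 1.05 = 6999.8 Mb
animated explainer: 6.354 Mbps × 240 s × 1.05 = 1601.2 Mb
interview recording: 11.764 Mbps × 5220 s × 1.05 = 64478.5 Mb
podcast episode with video: 3.624 Mbps × 8160 s × 1.05 = 31050.4 Mb
Total: 114291.7 Mb = 14286.5 MB.
At 40 Mbps: 114291.7 / 40 = 2857 s ≈ 47.6 minutes.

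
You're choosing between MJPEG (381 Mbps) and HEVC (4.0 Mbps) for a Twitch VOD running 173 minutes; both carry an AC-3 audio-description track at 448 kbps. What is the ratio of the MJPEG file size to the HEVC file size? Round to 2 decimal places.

173 min = 10380 s
Audio: 448 kbps = 0.448 Mbps.
MJPEG: 381.448 Mbps × 10380 s = 3959430.2 Mb = 494.929 GB.
HEVC: 4.448 Mbps × 10380 s = 46170.2 Mb = 5.771 GB.
Ratio: 494.929 / 5.771 = 85.757.

85.76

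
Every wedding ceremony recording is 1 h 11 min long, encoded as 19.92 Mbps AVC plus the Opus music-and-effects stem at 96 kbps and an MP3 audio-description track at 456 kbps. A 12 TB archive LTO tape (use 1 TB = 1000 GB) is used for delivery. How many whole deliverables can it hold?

1100

1 h 11 min = 71 min = 4260 s
Audio total: 96 + 456 = 552 kbps = 0.552 Mbps.
Total bitrate: 20.472 Mbps.
Per item: 20.472 Mbps × 4260 s = 87,211 Mb = 10,901 MB.
Capacity: 12 TB = 96,000,000 Mb; 1100.78 items → 1100 complete.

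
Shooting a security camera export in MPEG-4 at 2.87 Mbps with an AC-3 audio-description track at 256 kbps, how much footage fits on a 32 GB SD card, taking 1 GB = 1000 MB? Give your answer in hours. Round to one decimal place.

Audio: 256 kbps = 0.256 Mbps.
Total bitrate: 2.87 + 0.256 = 3.126 Mbps.
Capacity: 32 GB = 256,000 Mb.
Recording time: 256,000 / 3.126 = 81,894 s ≈ 22.7 hours.

22.7 hours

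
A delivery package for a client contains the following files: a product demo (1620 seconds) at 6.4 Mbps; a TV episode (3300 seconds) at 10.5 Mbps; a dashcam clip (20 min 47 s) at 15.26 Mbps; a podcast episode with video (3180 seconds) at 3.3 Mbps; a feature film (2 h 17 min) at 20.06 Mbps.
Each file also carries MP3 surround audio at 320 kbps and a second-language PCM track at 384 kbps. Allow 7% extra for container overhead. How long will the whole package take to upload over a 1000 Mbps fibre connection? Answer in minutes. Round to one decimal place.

4.5 minutes

Audio total: 320 + 384 = 704 kbps = 0.704 Mbps.
product demo: 7.104 Mbps × 1620 s × 1.07 = 12314.1 Mb
TV episode: 11.204 Mbps × 3300 s × 1.07 = 39561.3 Mb
dashcam clip: 15.964 Mbps × 1247 s × 1.07 = 21300.6 Mb
podcast episode with video: 4.004 Mbps × 3180 s × 1.07 = 13624.0 Mb
feature film: 20.764 Mbps × 8220 s × 1.07 = 182627.7 Mb
Total: 269427.7 Mb = 33678.5 MB.
At 1000 Mbps: 269427.7 / 1000 = 269 s ≈ 4.49 minutes.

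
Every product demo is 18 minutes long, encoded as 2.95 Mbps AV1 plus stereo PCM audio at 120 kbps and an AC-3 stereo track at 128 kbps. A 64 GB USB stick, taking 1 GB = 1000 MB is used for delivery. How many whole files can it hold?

148

18 min = 1080 s
Audio total: 120 + 128 = 248 kbps = 0.248 Mbps.
Total bitrate: 3.198 Mbps.
Per item: 3.198 Mbps × 1080 s = 3,454 Mb = 431.7 MB.
Capacity: 64 GB = 512,000 Mb; 148.24 items → 148 complete.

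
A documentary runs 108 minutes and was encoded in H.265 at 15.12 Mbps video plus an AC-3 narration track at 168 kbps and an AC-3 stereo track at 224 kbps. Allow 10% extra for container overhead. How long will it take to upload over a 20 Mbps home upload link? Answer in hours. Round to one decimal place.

1.5 hours

108 min = 6480 s
Audio total: 168 + 224 = 392 kbps = 0.392 Mbps.
Total bitrate: 15.512 Mbps.
File: 15.512 Mbps × 6480 s = 100517.8 Mb.
With 10% container overhead: ×1.10. → 110569.5 Mb.
At 20 Mbps: 110569.5 / 20 = 5528.5 s ≈ 1.54 hours.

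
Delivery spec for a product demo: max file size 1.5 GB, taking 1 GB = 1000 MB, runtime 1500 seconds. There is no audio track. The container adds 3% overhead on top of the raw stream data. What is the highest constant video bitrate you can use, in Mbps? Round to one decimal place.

Budget: 1.5 GB = 12000.0 Mb.
Stream payload after overhead: 12000.0 / 1.03 = 11650.5 Mb.
Total bitrate budget: 11650.5 Mb / 1500 s = 7.767 Mbps.

7.8 Mbps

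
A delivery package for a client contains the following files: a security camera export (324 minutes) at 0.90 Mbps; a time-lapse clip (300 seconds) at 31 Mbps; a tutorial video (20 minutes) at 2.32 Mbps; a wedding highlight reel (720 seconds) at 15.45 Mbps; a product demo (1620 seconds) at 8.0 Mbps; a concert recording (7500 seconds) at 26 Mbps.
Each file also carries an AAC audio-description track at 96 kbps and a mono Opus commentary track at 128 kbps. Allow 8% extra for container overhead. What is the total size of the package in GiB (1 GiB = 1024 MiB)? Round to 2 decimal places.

32.13 GiB

Audio total: 96 + 128 = 224 kbps = 0.224 Mbps.
security camera export: 1.124 Mbps × 19440 s × 1.08 = 23598.6 Mb
time-lapse clip: 31.224 Mbps × 300 s × 1.08 = 10116.6 Mb
tutorial video: 2.544 Mbps × 1200 s × 1.08 = 3297.0 Mb
wedding highlight reel: 15.674 Mbps × 720 s × 1.08 = 12188.1 Mb
product demo: 8.224 Mbps × 1620 s × 1.08 = 14388.7 Mb
concert recording: 26.224 Mbps × 7500 s × 1.08 = 212414.4 Mb
Total: 276003.4 Mb = 34500.4 MB.
= 32.13 GiB.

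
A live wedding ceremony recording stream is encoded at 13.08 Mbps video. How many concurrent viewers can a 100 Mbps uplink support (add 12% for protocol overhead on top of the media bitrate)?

6

On the wire with 12% overhead: 14.650 Mbps.
100 Mbps = 100.0 Mbps; 100.0 / 14.650 = 6.83 → 6 viewers.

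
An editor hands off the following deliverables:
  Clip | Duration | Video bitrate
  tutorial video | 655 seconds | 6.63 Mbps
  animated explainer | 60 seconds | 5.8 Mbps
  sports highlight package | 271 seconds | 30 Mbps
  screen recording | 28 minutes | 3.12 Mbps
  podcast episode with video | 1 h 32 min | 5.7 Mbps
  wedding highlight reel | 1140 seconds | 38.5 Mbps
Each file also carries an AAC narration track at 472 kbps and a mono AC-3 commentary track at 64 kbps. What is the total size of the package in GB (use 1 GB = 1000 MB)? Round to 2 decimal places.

Audio total: 472 + 64 = 536 kbps = 0.536 Mbps.
tutorial video: 7.166 Mbps × 655 s = 4693.7 Mb
animated explainer: 6.336 Mbps × 60 s = 380.2 Mb
sports highlight package: 30.536 Mbps × 271 s = 8275.3 Mb
screen recording: 3.656 Mbps × 1680 s = 6142.1 Mb
podcast episode with video: 6.236 Mbps × 5520 s = 34422.7 Mb
wedding highlight reel: 39.036 Mbps × 1140 s = 44501.0 Mb
Total: 98415.0 Mb = 12301.9 MB.
= 12.30 GB.

12.30 GB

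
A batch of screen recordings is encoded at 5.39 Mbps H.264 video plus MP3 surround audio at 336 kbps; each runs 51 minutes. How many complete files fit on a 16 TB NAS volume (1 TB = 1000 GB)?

7305

51 min = 3060 s
Audio: 336 kbps = 0.336 Mbps.
Total bitrate: 5.726 Mbps.
Per item: 5.726 Mbps × 3060 s = 17,522 Mb = 2,190 MB.
Capacity: 16 TB = 128,000,000 Mb; 7305.29 items → 7305 complete.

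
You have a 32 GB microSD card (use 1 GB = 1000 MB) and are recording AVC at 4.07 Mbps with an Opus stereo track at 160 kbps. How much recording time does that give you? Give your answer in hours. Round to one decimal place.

Audio: 160 kbps = 0.160 Mbps.
Total bitrate: 4.07 + 0.160 = 4.230 Mbps.
Capacity: 32 GB = 256,000 Mb.
Recording time: 256,000 / 4.230 = 60,520 s ≈ 16.8 hours.

16.8 hours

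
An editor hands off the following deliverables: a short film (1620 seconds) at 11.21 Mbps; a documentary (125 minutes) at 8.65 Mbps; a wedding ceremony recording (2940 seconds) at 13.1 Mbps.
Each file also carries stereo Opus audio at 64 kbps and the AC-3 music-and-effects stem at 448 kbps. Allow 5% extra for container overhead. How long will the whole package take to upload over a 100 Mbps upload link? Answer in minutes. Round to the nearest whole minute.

Audio total: 64 + 448 = 512 kbps = 0.512 Mbps.
short film: 11.722 Mbps × 1620 s × 1.05 = 19939.1 Mb
documentary: 9.162 Mbps × 7500 s × 1.05 = 72150.8 Mb
wedding ceremony recording: 13.612 Mbps × 2940 s × 1.05 = 42020.2 Mb
Total: 134110.1 Mb = 16763.8 MB.
At 100 Mbps: 134110.1 / 100 = 1341 s ≈ 22.4 minutes.

22 minutes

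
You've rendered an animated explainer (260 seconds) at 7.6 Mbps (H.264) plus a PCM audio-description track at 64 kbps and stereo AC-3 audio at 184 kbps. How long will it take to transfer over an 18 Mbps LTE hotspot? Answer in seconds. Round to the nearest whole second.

Audio total: 64 + 184 = 248 kbps = 0.248 Mbps.
Total bitrate: 7.848 Mbps.
File: 7.848 Mbps × 260 s = 2040.5 Mb.
At 18 Mbps: 2040.5 / 18 = 113.4 s ≈ 113 seconds.

113 seconds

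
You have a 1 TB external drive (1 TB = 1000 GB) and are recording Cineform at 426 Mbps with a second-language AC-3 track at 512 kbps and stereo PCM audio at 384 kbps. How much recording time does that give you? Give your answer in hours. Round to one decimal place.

5.2 hours

Audio total: 512 + 384 = 896 kbps = 0.896 Mbps.
Total bitrate: 426 + 0.896 = 426.896 Mbps.
Capacity: 1 TB = 8,000,000 Mb.
Recording time: 8,000,000 / 426.896 = 18,740 s ≈ 5.21 hours.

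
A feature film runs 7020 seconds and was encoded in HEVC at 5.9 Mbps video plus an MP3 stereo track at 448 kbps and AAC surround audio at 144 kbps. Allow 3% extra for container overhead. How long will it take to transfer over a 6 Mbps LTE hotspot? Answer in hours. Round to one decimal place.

2.2 hours

Audio total: 448 + 144 = 592 kbps = 0.592 Mbps.
Total bitrate: 6.492 Mbps.
File: 6.492 Mbps × 7020 s = 45573.8 Mb.
With 3% container overhead: ×1.03. → 46941.1 Mb.
At 6 Mbps: 46941.1 / 6 = 7823.5 s ≈ 2.17 hours.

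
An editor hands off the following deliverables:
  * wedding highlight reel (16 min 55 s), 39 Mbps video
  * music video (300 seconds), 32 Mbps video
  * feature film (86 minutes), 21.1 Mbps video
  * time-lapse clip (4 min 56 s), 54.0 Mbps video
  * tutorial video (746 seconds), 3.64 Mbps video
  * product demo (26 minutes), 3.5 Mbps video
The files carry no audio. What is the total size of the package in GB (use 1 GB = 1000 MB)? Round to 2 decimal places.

wedding highlight reel: 39.000 Mbps × 1015 s = 39585.0 Mb
music video: 32.000 Mbps × 300 s = 9600.0 Mb
feature film: 21.100 Mbps × 5160 s = 108876.0 Mb
time-lapse clip: 54.000 Mbps × 296 s = 15984.0 Mb
tutorial video: 3.640 Mbps × 746 s = 2715.4 Mb
product demo: 3.500 Mbps × 1560 s = 5460.0 Mb
Total: 182220.4 Mb = 22777.6 MB.
= 22.78 GB.

22.78 GB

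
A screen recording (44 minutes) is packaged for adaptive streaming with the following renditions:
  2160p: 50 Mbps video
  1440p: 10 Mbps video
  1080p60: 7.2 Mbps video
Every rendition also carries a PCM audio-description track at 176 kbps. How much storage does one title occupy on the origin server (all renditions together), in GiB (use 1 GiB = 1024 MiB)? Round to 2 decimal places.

44 min = 2640 s
Audio: 176 kbps = 0.176 Mbps.
Sum of rendition bitrates: (50+0.176) + (10+0.176) + (7.2+0.176) = 67.728 Mbps.
× 2640 s = 178,802 Mb = 22,350 MB = 20.82 GiB.

20.82 GiB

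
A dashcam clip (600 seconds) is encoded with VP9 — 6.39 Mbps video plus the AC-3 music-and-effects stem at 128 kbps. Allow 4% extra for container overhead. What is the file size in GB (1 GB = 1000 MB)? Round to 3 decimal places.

Audio: 128 kbps = 0.128 Mbps.
Total bitrate: 6.39 + 0.128 = 6.518 Mbps.
Stream data: 6.518 Mbps × 600 s = 3910.8 Mb.
With 4% container overhead: ×1.04.
4,067 Mb ÷ 8 = 508.4 MB → 0.5084 GB.

0.508 GB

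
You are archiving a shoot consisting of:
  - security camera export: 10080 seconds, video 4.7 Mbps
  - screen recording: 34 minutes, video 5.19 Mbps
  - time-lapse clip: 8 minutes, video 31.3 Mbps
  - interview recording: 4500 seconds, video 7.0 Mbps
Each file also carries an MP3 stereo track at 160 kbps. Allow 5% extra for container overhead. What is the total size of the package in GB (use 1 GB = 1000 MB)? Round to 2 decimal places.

Audio: 160 kbps = 0.160 Mbps.
security camera export: 4.860 Mbps × 10080 s × 1.05 = 51438.2 Mb
screen recording: 5.350 Mbps × 2040 s × 1.05 = 11459.7 Mb
time-lapse clip: 31.460 Mbps × 480 s × 1.05 = 15855.8 Mb
interview recording: 7.160 Mbps × 4500 s × 1.05 = 33831.0 Mb
Total: 112584.8 Mb = 14073.1 MB.
= 14.07 GB.

14.07 GB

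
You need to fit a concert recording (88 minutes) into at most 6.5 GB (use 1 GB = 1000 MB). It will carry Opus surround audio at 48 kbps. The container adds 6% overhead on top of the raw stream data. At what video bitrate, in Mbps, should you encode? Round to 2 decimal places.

Budget: 6.5 GB = 52000.0 Mb.
Stream payload after overhead: 52000.0 / 1.06 = 49056.6 Mb.
88 min = 5280 s
Total bitrate budget: 49056.6 Mb / 5280 s = 9.291 Mbps.
Audio: 48 kbps = 0.048 Mbps.
Video: 9.291 − 0.048 = 9.243 Mbps.

9.24 Mbps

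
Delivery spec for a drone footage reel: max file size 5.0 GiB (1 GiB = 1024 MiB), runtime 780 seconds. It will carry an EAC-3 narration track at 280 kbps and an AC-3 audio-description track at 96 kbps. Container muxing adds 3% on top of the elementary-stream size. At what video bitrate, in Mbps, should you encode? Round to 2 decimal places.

Budget: 5.0 GiB = 42949.7 Mb.
Stream payload after overhead: 42949.7 / 1.03 = 41698.7 Mb.
Total bitrate budget: 41698.7 Mb / 780 s = 53.460 Mbps.
Audio total: 280 + 96 = 376 kbps = 0.376 Mbps.
Video: 53.460 − 0.376 = 53.084 Mbps.

53.08 Mbps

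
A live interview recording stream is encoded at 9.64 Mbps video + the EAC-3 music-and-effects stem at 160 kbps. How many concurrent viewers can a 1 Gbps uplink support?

102

Audio: 160 kbps = 0.160 Mbps.
Per-viewer media rate: 9.800 Mbps.
1 Gbps = 1,000 Mbps; 1,000 / 9.800 = 102.04 → 102 viewers.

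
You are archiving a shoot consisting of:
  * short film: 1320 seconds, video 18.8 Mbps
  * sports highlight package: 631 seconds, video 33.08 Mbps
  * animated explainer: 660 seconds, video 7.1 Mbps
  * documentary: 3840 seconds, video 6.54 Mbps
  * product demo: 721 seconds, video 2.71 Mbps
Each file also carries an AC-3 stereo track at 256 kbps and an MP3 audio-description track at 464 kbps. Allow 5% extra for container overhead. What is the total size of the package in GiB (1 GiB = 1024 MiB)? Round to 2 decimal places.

Audio total: 256 + 464 = 720 kbps = 0.720 Mbps.
short film: 19.520 Mbps × 1320 s × 1.05 = 27054.7 Mb
sports highlight package: 33.800 Mbps × 631 s × 1.05 = 22394.2 Mb
animated explainer: 7.820 Mbps × 660 s × 1.05 = 5419.3 Mb
documentary: 7.260 Mbps × 3840 s × 1.05 = 29272.3 Mb
product demo: 3.430 Mbps × 721 s × 1.05 = 2596.7 Mb
Total: 86737.2 Mb = 10842.1 MB.
= 10.10 GiB.

10.10 GiB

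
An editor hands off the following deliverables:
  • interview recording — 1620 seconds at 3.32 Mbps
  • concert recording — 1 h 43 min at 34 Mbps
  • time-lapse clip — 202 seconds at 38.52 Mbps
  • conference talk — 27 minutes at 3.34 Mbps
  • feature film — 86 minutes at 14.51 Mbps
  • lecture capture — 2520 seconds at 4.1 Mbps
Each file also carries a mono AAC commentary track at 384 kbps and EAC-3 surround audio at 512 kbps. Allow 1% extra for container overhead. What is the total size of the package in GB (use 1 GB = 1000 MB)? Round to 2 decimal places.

Audio total: 384 + 512 = 896 kbps = 0.896 Mbps.
interview recording: 4.216 Mbps × 1620 s × 1.01 = 6898.2 Mb
concert recording: 34.896 Mbps × 6180 s × 1.01 = 217813.9 Mb
time-lapse clip: 39.416 Mbps × 202 s × 1.01 = 8041.7 Mb
conference talk: 4.236 Mbps × 1620 s × 1.01 = 6930.9 Mb
feature film: 15.406 Mbps × 5160 s × 1.01 = 80289.9 Mb
lecture capture: 4.996 Mbps × 2520 s × 1.01 = 12715.8 Mb
Total: 332690.4 Mb = 41586.3 MB.
= 41.59 GB.

41.59 GB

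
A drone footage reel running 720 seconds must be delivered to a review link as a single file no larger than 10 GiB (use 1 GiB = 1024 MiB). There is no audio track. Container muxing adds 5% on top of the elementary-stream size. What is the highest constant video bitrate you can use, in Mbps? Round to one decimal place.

Budget: 10 GiB = 85899.3 Mb.
Stream payload after overhead: 85899.3 / 1.05 = 81808.9 Mb.
Total bitrate budget: 81808.9 Mb / 720 s = 113.623 Mbps.

113.6 Mbps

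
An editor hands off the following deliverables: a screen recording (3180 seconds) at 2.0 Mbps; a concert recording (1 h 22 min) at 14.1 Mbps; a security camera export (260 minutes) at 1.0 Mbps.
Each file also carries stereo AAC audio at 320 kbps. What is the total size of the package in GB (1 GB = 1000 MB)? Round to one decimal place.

12.4 GB

Audio: 320 kbps = 0.320 Mbps.
screen recording: 2.320 Mbps × 3180 s = 7377.6 Mb
concert recording: 14.420 Mbps × 4920 s = 70946.4 Mb
security camera export: 1.320 Mbps × 15600 s = 20592.0 Mb
Total: 98916.0 Mb = 12364.5 MB.
= 12.36 GB.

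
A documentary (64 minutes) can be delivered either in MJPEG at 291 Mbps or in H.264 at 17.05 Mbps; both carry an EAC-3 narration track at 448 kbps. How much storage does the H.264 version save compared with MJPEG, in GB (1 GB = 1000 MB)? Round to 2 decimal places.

131.50 GB

64 min = 3840 s
Audio: 448 kbps = 0.448 Mbps.
MJPEG: 291.448 Mbps × 3840 s = 1119160.3 Mb = 139.895 GB.
H.264: 17.498 Mbps × 3840 s = 67192.3 Mb = 8.399 GB.
Saving: 139.895 − 8.399 = 131.496 GB.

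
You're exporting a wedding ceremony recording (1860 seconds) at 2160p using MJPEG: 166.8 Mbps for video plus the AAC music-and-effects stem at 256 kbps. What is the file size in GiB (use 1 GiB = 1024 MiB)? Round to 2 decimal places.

36.17 GiB

Audio: 256 kbps = 0.256 Mbps.
Total bitrate: 166.8 + 0.256 = 167.056 Mbps.
Stream data: 167.056 Mbps × 1860 s = 310724.2 Mb.
310,724 Mb = 38,840,520,000 bytes ÷ 1,073,741,824 = 36.17 GiB.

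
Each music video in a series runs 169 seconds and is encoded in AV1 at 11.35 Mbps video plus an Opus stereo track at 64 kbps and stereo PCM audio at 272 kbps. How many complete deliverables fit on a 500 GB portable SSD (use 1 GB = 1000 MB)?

Audio total: 64 + 272 = 336 kbps = 0.336 Mbps.
Total bitrate: 11.686 Mbps.
Per item: 11.686 Mbps × 169 s = 1,975 Mb = 246.9 MB.
Capacity: 500 GB = 4,000,000 Mb; 2025.38 items → 2025 complete.

2025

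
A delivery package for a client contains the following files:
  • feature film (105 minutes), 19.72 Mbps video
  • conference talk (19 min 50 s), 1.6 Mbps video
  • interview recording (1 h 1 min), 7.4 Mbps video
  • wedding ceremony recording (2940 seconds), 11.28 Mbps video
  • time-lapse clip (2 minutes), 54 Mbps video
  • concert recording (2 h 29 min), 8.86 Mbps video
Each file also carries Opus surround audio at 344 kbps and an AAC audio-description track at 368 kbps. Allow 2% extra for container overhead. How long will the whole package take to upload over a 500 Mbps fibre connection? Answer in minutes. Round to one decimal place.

9.8 minutes

Audio total: 344 + 368 = 712 kbps = 0.712 Mbps.
feature film: 20.432 Mbps × 6300 s × 1.02 = 131296.0 Mb
conference talk: 2.312 Mbps × 1190 s × 1.02 = 2806.3 Mb
interview recording: 8.112 Mbps × 3660 s × 1.02 = 30283.7 Mb
wedding ceremony recording: 11.992 Mbps × 2940 s × 1.02 = 35961.6 Mb
time-lapse clip: 54.712 Mbps × 120 s × 1.02 = 6696.7 Mb
concert recording: 9.572 Mbps × 8940 s × 1.02 = 87285.2 Mb
Total: 294329.6 Mb = 36791.2 MB.
At 500 Mbps: 294329.6 / 500 = 589 s ≈ 9.81 minutes.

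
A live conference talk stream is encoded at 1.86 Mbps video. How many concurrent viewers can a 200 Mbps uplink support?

200 Mbps = 200.0 Mbps; 200.0 / 1.860 = 107.53 → 107 viewers.

107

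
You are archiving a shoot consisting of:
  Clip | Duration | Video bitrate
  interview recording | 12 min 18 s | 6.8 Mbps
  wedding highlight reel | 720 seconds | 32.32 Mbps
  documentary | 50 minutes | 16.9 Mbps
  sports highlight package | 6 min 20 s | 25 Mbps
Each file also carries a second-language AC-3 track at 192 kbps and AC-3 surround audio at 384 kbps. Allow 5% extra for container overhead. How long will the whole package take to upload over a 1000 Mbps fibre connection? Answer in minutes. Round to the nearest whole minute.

Audio total: 192 + 384 = 576 kbps = 0.576 Mbps.
interview recording: 7.376 Mbps × 738 s × 1.05 = 5715.7 Mb
wedding highlight reel: 32.896 Mbps × 720 s × 1.05 = 24869.4 Mb
documentary: 17.476 Mbps × 3000 s × 1.05 = 55049.4 Mb
sports highlight package: 25.576 Mbps × 380 s × 1.05 = 10204.8 Mb
Total: 95839.3 Mb = 11979.9 MB.
At 1000 Mbps: 95839.3 / 1000 = 96 s ≈ 1.6 minutes.

2 minutes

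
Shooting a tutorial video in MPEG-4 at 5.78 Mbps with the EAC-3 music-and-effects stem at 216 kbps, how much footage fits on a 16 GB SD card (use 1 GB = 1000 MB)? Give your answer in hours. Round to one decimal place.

5.9 hours

Audio: 216 kbps = 0.216 Mbps.
Total bitrate: 5.78 + 0.216 = 5.996 Mbps.
Capacity: 16 GB = 128,000 Mb.
Recording time: 128,000 / 5.996 = 21,348 s ≈ 5.93 hours.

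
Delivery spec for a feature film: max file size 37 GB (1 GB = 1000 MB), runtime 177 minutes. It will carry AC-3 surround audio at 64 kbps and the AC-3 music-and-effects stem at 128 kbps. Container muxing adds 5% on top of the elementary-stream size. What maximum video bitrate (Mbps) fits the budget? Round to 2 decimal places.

26.35 Mbps

Budget: 37 GB = 296000.0 Mb.
Stream payload after overhead: 296000.0 / 1.05 = 281904.8 Mb.
177 min = 10620 s
Total bitrate budget: 281904.8 Mb / 10620 s = 26.545 Mbps.
Audio total: 64 + 128 = 192 kbps = 0.192 Mbps.
Video: 26.545 − 0.192 = 26.353 Mbps.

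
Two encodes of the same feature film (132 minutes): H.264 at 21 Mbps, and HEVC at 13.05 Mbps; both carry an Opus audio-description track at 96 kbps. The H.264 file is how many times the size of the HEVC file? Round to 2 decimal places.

132 min = 7920 s
Audio: 96 kbps = 0.096 Mbps.
H.264: 21.096 Mbps × 7920 s = 167080.3 Mb = 19.451 GiB.
HEVC: 13.146 Mbps × 7920 s = 104116.3 Mb = 12.121 GiB.
Ratio: 19.451 / 12.121 = 1.605.

1.60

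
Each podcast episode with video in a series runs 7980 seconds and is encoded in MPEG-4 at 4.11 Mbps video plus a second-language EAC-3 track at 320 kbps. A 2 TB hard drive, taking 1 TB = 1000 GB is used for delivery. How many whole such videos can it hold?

452

Audio: 320 kbps = 0.320 Mbps.
Total bitrate: 4.430 Mbps.
Per item: 4.430 Mbps × 7980 s = 35,351 Mb = 4,419 MB.
Capacity: 2 TB = 16,000,000 Mb; 452.60 items → 452 complete.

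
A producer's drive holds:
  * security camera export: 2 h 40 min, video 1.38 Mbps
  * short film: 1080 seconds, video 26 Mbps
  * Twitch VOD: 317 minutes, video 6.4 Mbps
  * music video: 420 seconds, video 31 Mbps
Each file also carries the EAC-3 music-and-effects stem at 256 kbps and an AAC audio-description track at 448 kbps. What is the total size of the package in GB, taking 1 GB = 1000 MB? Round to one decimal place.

Audio total: 256 + 448 = 704 kbps = 0.704 Mbps.
security camera export: 2.084 Mbps × 9600 s = 20006.4 Mb
short film: 26.704 Mbps × 1080 s = 28840.3 Mb
Twitch VOD: 7.104 Mbps × 19020 s = 135118.1 Mb
music video: 31.704 Mbps × 420 s = 13315.7 Mb
Total: 197280.5 Mb = 24660.1 MB.
= 24.66 GB.

24.7 GB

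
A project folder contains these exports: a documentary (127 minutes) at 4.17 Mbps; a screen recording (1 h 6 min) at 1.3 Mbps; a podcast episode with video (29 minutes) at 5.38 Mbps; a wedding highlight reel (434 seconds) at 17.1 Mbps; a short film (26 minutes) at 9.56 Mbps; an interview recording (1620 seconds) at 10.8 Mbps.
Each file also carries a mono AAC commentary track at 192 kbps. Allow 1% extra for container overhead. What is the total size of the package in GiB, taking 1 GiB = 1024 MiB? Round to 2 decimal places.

10.51 GiB

Audio: 192 kbps = 0.192 Mbps.
documentary: 4.362 Mbps × 7620 s × 1.01 = 33570.8 Mb
screen recording: 1.492 Mbps × 3960 s × 1.01 = 5967.4 Mb
podcast episode with video: 5.572 Mbps × 1740 s × 1.01 = 9792.2 Mb
wedding highlight reel: 17.292 Mbps × 434 s × 1.01 = 7579.8 Mb
short film: 9.752 Mbps × 1560 s × 1.01 = 15365.3 Mb
interview recording: 10.992 Mbps × 1620 s × 1.01 = 17985.1 Mb
Total: 90260.6 Mb = 11282.6 MB.
= 10.51 GiB.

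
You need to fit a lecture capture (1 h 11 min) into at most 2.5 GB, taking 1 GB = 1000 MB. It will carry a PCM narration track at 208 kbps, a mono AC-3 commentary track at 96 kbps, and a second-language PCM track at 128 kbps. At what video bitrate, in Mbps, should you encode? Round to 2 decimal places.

4.26 Mbps

Budget: 2.5 GB = 20000.0 Mb.
1 h 11 min = 71 min = 4260 s
Total bitrate budget: 20000.0 Mb / 4260 s = 4.695 Mbps.
Audio total: 208 + 96 + 128 = 432 kbps = 0.432 Mbps.
Video: 4.695 − 0.432 = 4.263 Mbps.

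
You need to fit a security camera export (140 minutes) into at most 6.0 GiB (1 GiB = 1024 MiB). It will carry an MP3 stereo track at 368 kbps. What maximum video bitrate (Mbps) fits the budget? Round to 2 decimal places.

5.77 Mbps

Budget: 6.0 GiB = 51539.6 Mb.
140 min = 8400 s
Total bitrate budget: 51539.6 Mb / 8400 s = 6.136 Mbps.
Audio: 368 kbps = 0.368 Mbps.
Video: 6.136 − 0.368 = 5.768 Mbps.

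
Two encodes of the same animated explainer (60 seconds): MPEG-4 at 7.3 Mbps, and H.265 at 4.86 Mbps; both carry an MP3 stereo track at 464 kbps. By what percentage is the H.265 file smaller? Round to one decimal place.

31.4%

Audio: 464 kbps = 0.464 Mbps.
MPEG-4: 7.764 Mbps × 60 s = 465.8 Mb = 55.532 MiB.
H.265: 5.324 Mbps × 60 s = 319.4 Mb = 38.080 MiB.
Reduction: (1 − 38.080/55.532) × 100 = 31.43%.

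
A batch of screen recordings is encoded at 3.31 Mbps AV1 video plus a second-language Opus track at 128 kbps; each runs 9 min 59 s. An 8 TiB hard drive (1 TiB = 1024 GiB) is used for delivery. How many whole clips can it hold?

9 min 59 s = 599 s
Audio: 128 kbps = 0.128 Mbps.
Total bitrate: 3.438 Mbps.
Per item: 3.438 Mbps × 599 s = 2,059 Mb = 257.4 MB.
Capacity: 8 TiB = 70,368,744 Mb; 34170.17 items → 34170 complete.

34170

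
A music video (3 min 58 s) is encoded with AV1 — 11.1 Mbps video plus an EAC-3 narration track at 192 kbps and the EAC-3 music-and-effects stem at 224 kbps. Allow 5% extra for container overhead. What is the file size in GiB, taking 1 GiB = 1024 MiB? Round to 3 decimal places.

3 min 58 s = 238 s
Audio total: 192 + 224 = 416 kbps = 0.416 Mbps.
Total bitrate: 11.1 + 0.416 = 11.516 Mbps.
Stream data: 11.516 Mbps × 238 s = 2740.8 Mb.
With 5% container overhead: ×1.05.
2,878 Mb = 359,731,050 bytes ÷ 1,073,741,824 = 0.335 GiB.

0.335 GiB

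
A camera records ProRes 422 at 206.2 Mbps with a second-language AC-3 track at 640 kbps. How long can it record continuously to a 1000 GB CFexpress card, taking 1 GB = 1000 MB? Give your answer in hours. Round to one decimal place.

Audio: 640 kbps = 0.640 Mbps.
Total bitrate: 206.2 + 0.640 = 206.840 Mbps.
Capacity: 1000 GB = 8,000,000 Mb.
Recording time: 8,000,000 / 206.840 = 38,677 s ≈ 10.7 hours.

10.7 hours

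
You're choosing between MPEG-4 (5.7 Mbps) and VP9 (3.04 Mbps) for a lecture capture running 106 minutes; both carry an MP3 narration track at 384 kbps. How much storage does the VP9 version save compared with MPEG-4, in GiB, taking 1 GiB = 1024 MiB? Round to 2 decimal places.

106 min = 6360 s
Audio: 384 kbps = 0.384 Mbps.
MPEG-4: 6.084 Mbps × 6360 s = 38694.2 Mb = 4.505 GiB.
VP9: 3.424 Mbps × 6360 s = 21776.6 Mb = 2.535 GiB.
Saving: 4.505 − 2.535 = 1.969 GiB.

1.97 GiB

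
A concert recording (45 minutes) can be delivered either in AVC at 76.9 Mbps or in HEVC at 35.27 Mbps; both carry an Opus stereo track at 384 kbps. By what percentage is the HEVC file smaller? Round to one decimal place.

53.9%

45 min = 2700 s
Audio: 384 kbps = 0.384 Mbps.
AVC: 77.284 Mbps × 2700 s = 208666.8 Mb = 26.083 GB.
HEVC: 35.654 Mbps × 2700 s = 96265.8 Mb = 12.033 GB.
Reduction: (1 − 12.033/26.083) × 100 = 53.87%.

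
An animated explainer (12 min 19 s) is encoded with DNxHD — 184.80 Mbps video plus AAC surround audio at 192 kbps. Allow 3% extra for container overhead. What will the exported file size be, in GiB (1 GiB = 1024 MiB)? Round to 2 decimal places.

12 min 19 s = 739 s
Audio: 192 kbps = 0.192 Mbps.
Total bitrate: 184.80 + 0.192 = 184.992 Mbps.
Stream data: 184.992 Mbps × 739 s = 136709.1 Mb.
With 3% container overhead: ×1.03.
140,810 Mb = 17,601,295,080 bytes ÷ 1,073,741,824 = 16.39 GiB.

16.39 GiB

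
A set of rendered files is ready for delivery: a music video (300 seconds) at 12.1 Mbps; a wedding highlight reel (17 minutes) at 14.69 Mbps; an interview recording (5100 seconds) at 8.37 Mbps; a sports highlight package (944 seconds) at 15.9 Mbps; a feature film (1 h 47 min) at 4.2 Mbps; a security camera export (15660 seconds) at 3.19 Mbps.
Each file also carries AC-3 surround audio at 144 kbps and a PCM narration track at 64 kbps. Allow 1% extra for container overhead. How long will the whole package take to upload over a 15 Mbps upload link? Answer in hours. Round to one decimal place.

Audio total: 144 + 64 = 208 kbps = 0.208 Mbps.
music video: 12.308 Mbps × 300 s × 1.01 = 3729.3 Mb
wedding highlight reel: 14.898 Mbps × 1020 s × 1.01 = 15347.9 Mb
interview recording: 8.578 Mbps × 5100 s × 1.01 = 44185.3 Mb
sports highlight package: 16.108 Mbps × 944 s × 1.01 = 15358.0 Mb
feature film: 4.408 Mbps × 6420 s × 1.01 = 28582.4 Mb
security camera export: 3.398 Mbps × 15660 s × 1.01 = 53744.8 Mb
Total: 160947.7 Mb = 20118.5 MB.
At 15 Mbps: 160947.7 / 15 = 10730 s ≈ 2.98 hours.

3.0 hours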